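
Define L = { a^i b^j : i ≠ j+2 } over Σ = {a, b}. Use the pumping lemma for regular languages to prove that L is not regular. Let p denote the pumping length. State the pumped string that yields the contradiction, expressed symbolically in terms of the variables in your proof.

Assume L is regular; let p be its pumping constant.
Choose w = a^p b^{p+p!-2}. Since p ≠ (p+p!-2)+2 = p+p!, w ∈ L; and |w| ≥ p.
By the pumping lemma, w = xyz with |xy| ≤ p and y is nonempty.
The first p characters of w are a's, so xy (and hence y) consists only of a's. Write y = a^k, 1 ≤ k ≤ p.
Since 1 ≤ k ≤ p, k divides p!; set t = 1 + p!/k. Then xy^t z has p + (p!/k)·k = p + p! copies of a. Now the a-count is p+p! and (b-count)+2 = (p+p!-2)+2 = p+p!, so i ≠ j+2 fails. So xy^t z = a^{p+p!} b^{p+p!-2} ∉ L.
This contradicts the pumping lemma, so L is not regular.

a^{p+p!} b^{p+p!-2}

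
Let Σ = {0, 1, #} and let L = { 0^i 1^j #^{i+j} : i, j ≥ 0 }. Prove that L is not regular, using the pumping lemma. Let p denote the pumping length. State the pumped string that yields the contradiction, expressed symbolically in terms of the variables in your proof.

0^{p+k} 1^p #^{2p}

Assume L is regular; let p be its pumping constant.
Take w = 0^p 1^p #^{2p} ∈ L (with i=j=p, i+j=2p), |w| = 4p ≥ p.
The pumping lemma gives a decomposition w = xyz where |xy| ≤ p and |y| > 0.
Since the first p symbols of w are all 0's and |xy| ≤ p, y lies entirely in the leading 0-block: y = 0^k for some k with 1 ≤ k ≤ p.
Consider xy^2z = 0^{p+k} 1^p #^{2p}. Now the 0- and 1-counts sum to 2p+k, but the #-count is 2p ≠ 2p+k. So xy^2z ∉ L.
This contradicts the pumping lemma, so L is not regular.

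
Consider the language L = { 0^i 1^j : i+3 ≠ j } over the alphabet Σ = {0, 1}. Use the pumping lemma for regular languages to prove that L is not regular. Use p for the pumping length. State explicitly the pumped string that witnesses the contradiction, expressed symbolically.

Assume L is regular; let p be its pumping constant.
Choose w = 0^p 1^{p+p!+3}. Since p ≠ (p+p!+3)-3 = p+p!, w ∈ L; and |w| ≥ p.
The pumping lemma gives a decomposition w = xyz where |xy| ≤ p and |y| > 0.
The first p characters of w are 0's, so xy (and hence y) consists only of 0's. Write y = 0^k, 1 ≤ k ≤ p.
Since 1 ≤ k ≤ p, k divides p!; set t = 1 + p!/k. Then xy^t z has p + (p!/k)·k = p + p! copies of 0. Now the 0-count is p+p! and (1-count)-3 = (p+p!+3)-3 = p+p!, so i+3 ≠ j fails. So xy^t z = 0^{p+p!} 1^{p+p!+3} ∉ L.
Contradiction. Therefore L is not regular.

0^{p+p!} 1^{p+p!+3}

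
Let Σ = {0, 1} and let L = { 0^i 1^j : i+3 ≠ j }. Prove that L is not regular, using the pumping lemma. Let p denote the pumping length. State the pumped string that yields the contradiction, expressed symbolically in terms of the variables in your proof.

0^{p+p!} 1^{p+p!+3}

Assume L is regular. Let p be the pumping length given by the pumping lemma.
Choose w = 0^p 1^{p+p!+3}. Since p ≠ (p+p!+3)-3 = p+p!, w ∈ L; and |w| ≥ p.
The pumping lemma gives a decomposition w = xyz where |xy| ≤ p and |y| ≥ 1.
Because |xy| ≤ p and w begins with p copies of 0, we have y = 0^k with 1 ≤ k ≤ p.
Since 1 ≤ k ≤ p, k divides p!; set t = 1 + p!/k. Then xy^t z has p + (p!/k)·k = p + p! copies of 0. Now the 0-count is p+p! and (1-count)-3 = (p+p!+3)-3 = p+p!, so i+3 ≠ j fails. So xy^t z = 0^{p+p!} 1^{p+p!+3} ∉ L.
Contradiction. Therefore L is not regular.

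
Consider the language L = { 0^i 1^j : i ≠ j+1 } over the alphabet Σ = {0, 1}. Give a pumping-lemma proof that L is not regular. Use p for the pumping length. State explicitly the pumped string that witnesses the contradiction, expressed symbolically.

0^{p+p!} 1^{p+p!-1}

Assume L is regular; let p be its pumping constant.
Choose w = 0^p 1^{p+p!-1}. Since p ≠ (p+p!-1)+1 = p+p!, w ∈ L; and |w| ≥ p.
The pumping lemma gives a decomposition w = xyz where |xy| ≤ p and |y| ≥ 1.
The first p characters of w are 0's, so xy (and hence y) consists only of 0's. Write y = 0^k, 1 ≤ k ≤ p.
Since 1 ≤ k ≤ p, k divides p!; set t = 1 + p!/k. Then xy^t z has p + (p!/k)·k = p + p! copies of 0. Now the 0-count is p+p! and (1-count)+1 = (p+p!-1)+1 = p+p!, so i ≠ j+1 fails. So xy^t z = 0^{p+p!} 1^{p+p!-1} ∉ L.
Contradiction. Therefore L is not regular.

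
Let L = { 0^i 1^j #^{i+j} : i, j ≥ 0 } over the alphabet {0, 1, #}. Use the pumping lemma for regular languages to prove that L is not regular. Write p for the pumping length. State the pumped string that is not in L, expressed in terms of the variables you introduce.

Assume L is regular. Let p be the pumping length given by the pumping lemma.
Take w = 0^p 1^p #^{2p} ∈ L (with i=j=p, i+j=2p), |w| = 4p ≥ p.
The pumping lemma gives a decomposition w = xyz where |xy| ≤ p and |y| > 0.
Since the first p symbols of w are all 0's and |xy| ≤ p, y lies entirely in the leading 0-block: y = 0^k for some k with 1 ≤ k ≤ p.
Consider xy^2z = 0^{p+k} 1^p #^{2p}. Now the 0- and 1-counts sum to 2p+k, but the #-count is 2p ≠ 2p+k. So xy^2z ∉ L.
This contradicts the pumping lemma, so L is not regular.

0^{p+k} 1^p #^{2p}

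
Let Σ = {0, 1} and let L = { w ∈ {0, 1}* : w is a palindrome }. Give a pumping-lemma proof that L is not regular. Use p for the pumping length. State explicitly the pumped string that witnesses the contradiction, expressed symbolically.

Assume L is regular; let p be its pumping constant.
Take w = 0^p 1 0^p, a palindrome of length 2p+1 ≥ p.
The pumping lemma gives a decomposition w = xyz where |xy| ≤ p and |y| ≥ 1.
The first p characters of w are 0's, so xy (and hence y) consists only of 0's. Write y = 0^k, 1 ≤ k ≤ p.
Pump with i = 2: xy^2z = 0^{p+k} 1 0^p. Its reverse is 0^p 1 0^{p+k}, which differs from xy^2z since k ≥ 1. So xy^2z is not a palindrome and xy^2z ∉ L.
Contradiction. Therefore L is not regular.

0^{p+k} 1 0^p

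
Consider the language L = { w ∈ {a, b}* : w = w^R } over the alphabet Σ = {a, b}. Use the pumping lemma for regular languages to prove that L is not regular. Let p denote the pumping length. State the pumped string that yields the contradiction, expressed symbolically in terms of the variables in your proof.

Toward a contradiction, assume L is regular with pumping length p.
Take w = a^p b a^p, a palindrome of length 2p+1 ≥ p.
Write w = xyz as guaranteed by the lemma, with |xy| ≤ p and |y| ≥ 1.
Because |xy| ≤ p and w begins with p copies of a, we have y = a^k with 1 ≤ k ≤ p.
Pump with i = 2: xy^2z = a^{p+k} b a^p. Its reverse is a^p b a^{p+k}, which differs from xy^2z since k ≥ 1. So xy^2z is not a palindrome and xy^2z ∉ L.
This is a contradiction; hence L is not regular.

a^{p+k} b a^p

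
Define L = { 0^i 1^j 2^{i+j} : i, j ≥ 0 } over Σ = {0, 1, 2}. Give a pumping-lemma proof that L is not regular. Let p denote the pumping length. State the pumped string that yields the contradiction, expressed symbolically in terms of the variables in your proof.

Assume L is regular. Let p be the pumping length given by the pumping lemma.
Take w = 0^p 1^p 2^{2p} ∈ L (with i=j=p, i+j=2p), |w| = 4p ≥ p.
Write w = xyz as guaranteed by the lemma, with |xy| ≤ p and y is nonempty.
Since the first p symbols of w are all 0's and |xy| ≤ p, y lies entirely in the leading 0-block: y = 0^k for some k with 1 ≤ k ≤ p.
Consider xy^2z = 0^{p+k} 1^p 2^{2p}. Now the 0- and 1-counts sum to 2p+k, but the 2-count is 2p ≠ 2p+k. So xy^2z ∉ L.
Contradiction. Therefore L is not regular.

0^{p+k} 1^p 2^{2p}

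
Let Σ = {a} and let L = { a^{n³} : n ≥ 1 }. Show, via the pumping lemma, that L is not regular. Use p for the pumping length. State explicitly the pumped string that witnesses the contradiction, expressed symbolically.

Suppose for contradiction that L is regular, and let p be the pumping length.
Take w = a^{p³} ∈ L with |w| = p³ ≥ p.
Write w = xyz as guaranteed by the lemma, with |xy| ≤ p and y is nonempty.
Then y = a^k for some k with 1 ≤ k ≤ p.
Pump with i = 2: xy^2z = a^{p³+k}. Since 1 ≤ k ≤ p, p³ < p³+k ≤ p³+p < p³+3p²+3p+1 = (p+1)³, so p³+k is not a perfect cube. So xy^2z ∉ L.
Contradiction. Therefore L is not regular.

a^{p³+k}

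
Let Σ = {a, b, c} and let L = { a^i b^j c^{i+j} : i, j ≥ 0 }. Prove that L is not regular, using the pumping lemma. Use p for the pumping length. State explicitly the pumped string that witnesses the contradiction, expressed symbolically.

a^{p+k} b^p c^{2p}

Toward a contradiction, assume L is regular with pumping length p.
Take w = a^p b^p c^{2p} ∈ L (with i=j=p, i+j=2p), |w| = 4p ≥ p.
Write w = xyz as guaranteed by the lemma, with |xy| ≤ p and |y| > 0.
Because |xy| ≤ p and w begins with p copies of a, we have y = a^k with 1 ≤ k ≤ p.
Consider xy^2z = a^{p+k} b^p c^{2p}. Now the a- and b-counts sum to 2p+k, but the c-count is 2p ≠ 2p+k. So xy^2z ∉ L.
This is a contradiction; hence L is not regular.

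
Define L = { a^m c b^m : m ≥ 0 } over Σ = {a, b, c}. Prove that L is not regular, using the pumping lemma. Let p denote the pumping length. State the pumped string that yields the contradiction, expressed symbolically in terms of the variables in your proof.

a^{p+k} c b^p

Assume L is regular. Let p be the pumping length given by the pumping lemma.
Take w = a^p c b^p ∈ L with |w| = 2p+1 ≥ p.
The pumping lemma gives a decomposition w = xyz where |xy| ≤ p and |y| ≥ 1.
Because |xy| ≤ p and w begins with p copies of a, we have y = a^k with 1 ≤ k ≤ p.
Pump with i = 2: xy^2z = a^{p+k} c b^p, which would require p+k = p. But k ≥ 1, so xy^2z ∉ L.
This contradicts the pumping lemma, so L is not regular.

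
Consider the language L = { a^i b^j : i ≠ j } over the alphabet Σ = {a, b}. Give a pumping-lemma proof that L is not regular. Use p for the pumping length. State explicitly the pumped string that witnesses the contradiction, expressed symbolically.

Assume L is regular. Let p be the pumping length given by the pumping lemma.
Choose w = a^p b^{p+p!}. Since p ≠ p+p!, w ∈ L; and |w| ≥ p.
The pumping lemma gives a decomposition w = xyz where |xy| ≤ p and |y| ≥ 1.
Since the first p symbols of w are all a's and |xy| ≤ p, y lies entirely in the leading a-block: y = a^k for some k with 1 ≤ k ≤ p.
Since 1 ≤ k ≤ p, k divides p!; set t = 1 + p!/k. Then xy^t z has p + (p!/k)·k = p + p! copies of a. Now the a-count equals the b-count, so i ≠ j fails. So xy^t z = a^{p+p!} b^{p+p!} ∉ L.
This is a contradiction; hence L is not regular.

a^{p+p!} b^{p+p!}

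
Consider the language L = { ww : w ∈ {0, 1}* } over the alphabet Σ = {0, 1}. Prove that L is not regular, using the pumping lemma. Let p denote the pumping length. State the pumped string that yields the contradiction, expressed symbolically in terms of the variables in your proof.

Assume L is regular. Let p be the pumping length given by the pumping lemma.
Take w = 0^p 1^p 0^p 1^p = uu where u = 0^p1^p; then w ∈ L and |w| = 4p ≥ p.
By the pumping lemma, w = xyz with |xy| ≤ p and |y| > 0.
Because |xy| ≤ p and w begins with p copies of 0, we have y = 0^k with 1 ≤ k ≤ p.
Pump with i = 2: xy^2z = 0^{p+k} 1^p 0^p 1^p, of length 4p+k. Suppose this equals vv. The string starts with 0 and ends with 1, so v does too; thus the boundary between the two copies of v is a 1→0 transition. There is exactly one such transition, at position 2p+k, so |v| = 2p+k and |vv| = 4p+2k ≠ 4p+k since k ≥ 1. So xy^2z ∉ L.
This contradicts the pumping lemma, so L is not regular.

0^{p+k} 1^p 0^p 1^p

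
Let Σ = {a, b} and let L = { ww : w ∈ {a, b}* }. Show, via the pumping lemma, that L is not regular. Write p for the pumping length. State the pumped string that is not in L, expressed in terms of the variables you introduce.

a^{p+k} b^p a^p b^p

Toward a contradiction, assume L is regular with pumping length p.
Take w = a^p b^p a^p b^p = uu where u = a^pb^p; then w ∈ L and |w| = 4p ≥ p.
The pumping lemma gives a decomposition w = xyz where |xy| ≤ p and y is nonempty.
Since the first p symbols of w are all a's and |xy| ≤ p, y lies entirely in the leading a-block: y = a^k for some k with 1 ≤ k ≤ p.
Pump with i = 2: xy^2z = a^{p+k} b^p a^p b^p, of length 4p+k. Suppose this equals vv. The string starts with a and ends with b, so v does too; thus the boundary between the two copies of v is a b→a transition. There is exactly one such transition, at position 2p+k, so |v| = 2p+k and |vv| = 4p+2k ≠ 4p+k since k ≥ 1. So xy^2z ∉ L.
This contradicts the pumping lemma, so L is not regular.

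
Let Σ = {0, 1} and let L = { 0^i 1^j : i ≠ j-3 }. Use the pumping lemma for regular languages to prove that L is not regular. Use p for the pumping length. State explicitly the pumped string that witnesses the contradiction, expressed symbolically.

0^{p+p!} 1^{p+p!+3}

Assume L is regular; let p be its pumping constant.
Choose w = 0^p 1^{p+p!+3}. Since p ≠ (p+p!+3)-3 = p+p!, w ∈ L; and |w| ≥ p.
Write w = xyz as guaranteed by the lemma, with |xy| ≤ p and |y| ≥ 1.
Because |xy| ≤ p and w begins with p copies of 0, we have y = 0^k with 1 ≤ k ≤ p.
Since 1 ≤ k ≤ p, k divides p!; set t = 1 + p!/k. Then xy^t z has p + (p!/k)·k = p + p! copies of 0. Now the 0-count is p+p! and (1-count)-3 = (p+p!+3)-3 = p+p!, so i ≠ j-3 fails. So xy^t z = 0^{p+p!} 1^{p+p!+3} ∉ L.
Contradiction. Therefore L is not regular.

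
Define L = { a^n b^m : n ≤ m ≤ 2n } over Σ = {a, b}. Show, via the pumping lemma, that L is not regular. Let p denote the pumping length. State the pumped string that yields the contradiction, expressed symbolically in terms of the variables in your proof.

Assume L is regular. Let p be the pumping length given by the pumping lemma.
Take w = a^p b^p ∈ L (since p ≤ p ≤ 2p), with |w| = 2p ≥ p.
By the pumping lemma, w = xyz with |xy| ≤ p and y is nonempty.
The first p characters of w are a's, so xy (and hence y) consists only of a's. Write y = a^k, 1 ≤ k ≤ p.
Pump with i = 2: xy^2z = a^{p+k} b^p. Now n = p+k > p = m, so the condition n ≤ m fails. Thus xy^2z ∉ L.
Contradiction. Therefore L is not regular.

a^{p+k} b^p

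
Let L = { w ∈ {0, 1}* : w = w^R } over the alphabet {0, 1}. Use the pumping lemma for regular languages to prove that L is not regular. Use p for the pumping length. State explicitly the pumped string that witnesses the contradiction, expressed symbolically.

0^{p+k} 1 0^p

Suppose for contradiction that L is regular, and let p be the pumping length.
Take w = 0^p 1 0^p, a palindrome of length 2p+1 ≥ p.
Write w = xyz as guaranteed by the lemma, with |xy| ≤ p and |y| > 0.
Because |xy| ≤ p and w begins with p copies of 0, we have y = 0^k with 1 ≤ k ≤ p.
Pump with i = 2: xy^2z = 0^{p+k} 1 0^p. Its reverse is 0^p 1 0^{p+k}, which differs from xy^2z since k ≥ 1. So xy^2z is not a palindrome and xy^2z ∉ L.
This is a contradiction; hence L is not regular.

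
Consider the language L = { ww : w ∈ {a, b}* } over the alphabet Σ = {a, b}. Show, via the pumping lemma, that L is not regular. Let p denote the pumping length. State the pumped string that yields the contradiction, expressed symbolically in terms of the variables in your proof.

a^{p+k} b^p a^p b^p

Assume L is regular. Let p be the pumping length given by the pumping lemma.
Take w = a^p b^p a^p b^p = uu where u = a^pb^p; then w ∈ L and |w| = 4p ≥ p.
By the pumping lemma, w = xyz with |xy| ≤ p and y is nonempty.
Because |xy| ≤ p and w begins with p copies of a, we have y = a^k with 1 ≤ k ≤ p.
Pump with i = 2: xy^2z = a^{p+k} b^p a^p b^p, of length 4p+k. Suppose this equals vv. The string starts with a and ends with b, so v does too; thus the boundary between the two copies of v is a b→a transition. There is exactly one such transition, at position 2p+k, so |v| = 2p+k and |vv| = 4p+2k ≠ 4p+k since k ≥ 1. So xy^2z ∉ L.
Contradiction. Therefore L is not regular.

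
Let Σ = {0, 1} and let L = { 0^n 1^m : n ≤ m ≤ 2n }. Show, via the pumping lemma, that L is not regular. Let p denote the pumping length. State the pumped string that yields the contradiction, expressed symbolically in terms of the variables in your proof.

0^{p+k} 1^p

Assume L is regular. Let p be the pumping length given by the pumping lemma.
Take w = 0^p 1^p ∈ L (since p ≤ p ≤ 2p), with |w| = 2p ≥ p.
Write w = xyz as guaranteed by the lemma, with |xy| ≤ p and |y| > 0.
Because |xy| ≤ p and w begins with p copies of 0, we have y = 0^k with 1 ≤ k ≤ p.
Pump with i = 2: xy^2z = 0^{p+k} 1^p. Now n = p+k > p = m, so the condition n ≤ m fails. Thus xy^2z ∉ L.
Contradiction. Therefore L is not regular.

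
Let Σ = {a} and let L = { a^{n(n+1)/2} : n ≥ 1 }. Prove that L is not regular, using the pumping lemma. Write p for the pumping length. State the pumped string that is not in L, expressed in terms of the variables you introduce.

Suppose for contradiction that L is regular, and let p be the pumping length.
Take w = a^{p(p+1)/2} ∈ L with |w| = p(p+1)/2 ≥ p.
By the pumping lemma, w = xyz with |xy| ≤ p and y is nonempty.
Then y = a^k for some k with 1 ≤ k ≤ p.
Pump with i = 2: xy^2z = a^{p(p+1)/2+k}. Since 1 ≤ k ≤ p, p(p+1)/2 < p(p+1)/2+k ≤ p(p+1)/2+p < (p+1)(p+2)/2, so p(p+1)/2+k is strictly between consecutive triangular numbers. So xy^2z ∉ L.
This is a contradiction; hence L is not regular.

a^{p(p+1)/2+k}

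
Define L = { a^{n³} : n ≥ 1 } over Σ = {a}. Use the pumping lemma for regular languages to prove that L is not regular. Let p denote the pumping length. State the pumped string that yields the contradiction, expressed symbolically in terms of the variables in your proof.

Assume L is regular; let p be its pumping constant.
Take w = a^{p³} ∈ L with |w| = p³ ≥ p.
The pumping lemma gives a decomposition w = xyz where |xy| ≤ p and |y| ≥ 1.
Then y = a^k for some k with 1 ≤ k ≤ p.
Pump with i = 2: xy^2z = a^{p³+k}. Since 1 ≤ k ≤ p, p³ < p³+k ≤ p³+p < p³+3p²+3p+1 = (p+1)³, so p³+k is not a perfect cube. So xy^2z ∉ L.
This contradicts the pumping lemma, so L is not regular.

a^{p³+k}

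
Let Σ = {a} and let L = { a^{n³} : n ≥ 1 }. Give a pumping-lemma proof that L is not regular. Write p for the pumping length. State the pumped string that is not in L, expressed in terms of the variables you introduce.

Toward a contradiction, assume L is regular with pumping length p.
Take w = a^{p³} ∈ L with |w| = p³ ≥ p.
By the pumping lemma, w = xyz with |xy| ≤ p and |y| ≥ 1.
Then y = a^k for some k with 1 ≤ k ≤ p.
Pump with i = 2: xy^2z = a^{p³+k}. Since 1 ≤ k ≤ p, p³ < p³+k ≤ p³+p < p³+3p²+3p+1 = (p+1)³, so p³+k is not a perfect cube. So xy^2z ∉ L.
This contradicts the pumping lemma, so L is not regular.

a^{p³+k}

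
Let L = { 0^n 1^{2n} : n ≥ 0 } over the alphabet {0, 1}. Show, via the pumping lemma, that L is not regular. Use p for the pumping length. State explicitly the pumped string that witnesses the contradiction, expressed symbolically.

Assume L is regular. Let p be the pumping length given by the pumping lemma.
Let w = 0^p 1^{2p} ∈ L; note |w| = 3p ≥ p.
By the pumping lemma, w = xyz with |xy| ≤ p and |y| ≥ 1.
Since the first p symbols of w are all 0's and |xy| ≤ p, y lies entirely in the leading 0-block: y = 0^k for some k with 1 ≤ k ≤ p.
Pump with i = 2: xy^2z = 0^{p+k} 1^{2p}. For this to lie in L we would need 2p = 2(p+k), which forces k = 0. But k ≥ 1, so xy^2z ∉ L.
This is a contradiction; hence L is not regular.

0^{p+k} 1^{2p}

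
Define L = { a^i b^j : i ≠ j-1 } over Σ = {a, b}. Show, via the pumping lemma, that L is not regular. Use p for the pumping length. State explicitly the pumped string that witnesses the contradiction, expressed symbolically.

a^{p+p!} b^{p+p!+1}

Toward a contradiction, assume L is regular with pumping length p.
Choose w = a^p b^{p+p!+1}. Since p ≠ (p+p!+1)-1 = p+p!, w ∈ L; and |w| ≥ p.
The pumping lemma gives a decomposition w = xyz where |xy| ≤ p and y is nonempty.
The first p characters of w are a's, so xy (and hence y) consists only of a's. Write y = a^k, 1 ≤ k ≤ p.
Since 1 ≤ k ≤ p, k divides p!; set t = 1 + p!/k. Then xy^t z has p + (p!/k)·k = p + p! copies of a. Now the a-count is p+p! and (b-count)-1 = (p+p!+1)-1 = p+p!, so i ≠ j-1 fails. So xy^t z = a^{p+p!} b^{p+p!+1} ∉ L.
This contradicts the pumping lemma, so L is not regular.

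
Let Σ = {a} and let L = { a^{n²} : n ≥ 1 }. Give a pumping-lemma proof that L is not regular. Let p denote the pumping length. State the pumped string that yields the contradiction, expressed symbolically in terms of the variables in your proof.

a^{p²+k}

Toward a contradiction, assume L is regular with pumping length p.
Take w = a^{p²} ∈ L with |w| = p² ≥ p.
Write w = xyz as guaranteed by the lemma, with |xy| ≤ p and |y| > 0.
Then y = a^k for some k with 1 ≤ k ≤ p.
Pump with i = 2: xy^2z = a^{p²+k}. Since 1 ≤ k ≤ p, p² < p²+k ≤ p²+p < (p+1)², so p²+k lies strictly between consecutive squares and is not a perfect square. So xy^2z ∉ L.
This is a contradiction; hence L is not regular.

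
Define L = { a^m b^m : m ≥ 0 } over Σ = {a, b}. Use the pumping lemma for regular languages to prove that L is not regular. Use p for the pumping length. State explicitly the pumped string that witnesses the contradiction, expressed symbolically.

Suppose for contradiction that L is regular, and let p be the pumping length.
Let w = a^p b^p ∈ L; note |w| = 2p ≥ p.
The pumping lemma gives a decomposition w = xyz where |xy| ≤ p and |y| > 0.
Because |xy| ≤ p and w begins with p copies of a, we have y = a^k with 1 ≤ k ≤ p.
Pump with i = 2: xy^2z = a^{p+k} b^p. For this to lie in L we would need p = p+k, which forces k = 0. But k ≥ 1, so xy^2z ∉ L.
This contradicts the pumping lemma, so L is not regular.

a^{p+k} b^p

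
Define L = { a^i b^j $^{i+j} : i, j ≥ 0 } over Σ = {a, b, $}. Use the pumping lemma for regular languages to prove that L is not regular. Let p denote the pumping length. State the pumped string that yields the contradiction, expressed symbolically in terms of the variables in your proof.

Suppose for contradiction that L is regular, and let p be the pumping length.
Take w = a^p b^p $^{2p} ∈ L (with i=j=p, i+j=2p), |w| = 4p ≥ p.
The pumping lemma gives a decomposition w = xyz where |xy| ≤ p and |y| > 0.
Since the first p symbols of w are all a's and |xy| ≤ p, y lies entirely in the leading a-block: y = a^k for some k with 1 ≤ k ≤ p.
Consider xy^2z = a^{p+k} b^p $^{2p}. Now the a- and b-counts sum to 2p+k, but the $-count is 2p ≠ 2p+k. So xy^2z ∉ L.
Contradiction. Therefore L is not regular.

a^{p+k} b^p $^{2p}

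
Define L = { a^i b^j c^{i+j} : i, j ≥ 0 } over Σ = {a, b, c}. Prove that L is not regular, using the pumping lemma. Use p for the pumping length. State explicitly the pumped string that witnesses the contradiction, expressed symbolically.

Toward a contradiction, assume L is regular with pumping length p.
Take w = a^p b^p c^{2p} ∈ L (with i=j=p, i+j=2p), |w| = 4p ≥ p.
Write w = xyz as guaranteed by the lemma, with |xy| ≤ p and y is nonempty.
The first p characters of w are a's, so xy (and hence y) consists only of a's. Write y = a^k, 1 ≤ k ≤ p.
Consider xy^2z = a^{p+k} b^p c^{2p}. Now the a- and b-counts sum to 2p+k, but the c-count is 2p ≠ 2p+k. So xy^2z ∉ L.
This is a contradiction; hence L is not regular.

a^{p+k} b^p c^{2p}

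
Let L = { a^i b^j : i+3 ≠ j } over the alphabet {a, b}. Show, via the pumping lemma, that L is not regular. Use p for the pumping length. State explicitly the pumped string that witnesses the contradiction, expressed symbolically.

Toward a contradiction, assume L is regular with pumping length p.
Choose w = a^p b^{p+p!+3}. Since p ≠ (p+p!+3)-3 = p+p!, w ∈ L; and |w| ≥ p.
Write w = xyz as guaranteed by the lemma, with |xy| ≤ p and y is nonempty.
The first p characters of w are a's, so xy (and hence y) consists only of a's. Write y = a^k, 1 ≤ k ≤ p.
Since 1 ≤ k ≤ p, k divides p!; set t = 1 + p!/k. Then xy^t z has p + (p!/k)·k = p + p! copies of a. Now the a-count is p+p! and (b-count)-3 = (p+p!+3)-3 = p+p!, so i+3 ≠ j fails. So xy^t z = a^{p+p!} b^{p+p!+3} ∉ L.
This contradicts the pumping lemma, so L is not regular.

a^{p+p!} b^{p+p!+3}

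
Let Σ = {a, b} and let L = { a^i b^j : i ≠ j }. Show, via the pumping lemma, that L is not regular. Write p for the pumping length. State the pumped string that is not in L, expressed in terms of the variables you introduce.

a^{p+p!} b^{p+p!}

Toward a contradiction, assume L is regular with pumping length p.
Choose w = a^p b^{p+p!}. Since p ≠ p+p!, w ∈ L; and |w| ≥ p.
The pumping lemma gives a decomposition w = xyz where |xy| ≤ p and |y| ≥ 1.
Because |xy| ≤ p and w begins with p copies of a, we have y = a^k with 1 ≤ k ≤ p.
Since 1 ≤ k ≤ p, k divides p!; set t = 1 + p!/k. Then xy^t z has p + (p!/k)·k = p + p! copies of a. Now the a-count equals the b-count, so i ≠ j fails. So xy^t z = a^{p+p!} b^{p+p!} ∉ L.
This contradicts the pumping lemma, so L is not regular.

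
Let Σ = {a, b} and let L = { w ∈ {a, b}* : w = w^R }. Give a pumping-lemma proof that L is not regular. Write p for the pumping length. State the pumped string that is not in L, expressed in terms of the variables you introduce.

a^{p+k} b a^p

Toward a contradiction, assume L is regular with pumping length p.
Take w = a^p b a^p, a palindrome of length 2p+1 ≥ p.
By the pumping lemma, w = xyz with |xy| ≤ p and |y| ≥ 1.
Because |xy| ≤ p and w begins with p copies of a, we have y = a^k with 1 ≤ k ≤ p.
Pump with i = 2: xy^2z = a^{p+k} b a^p. Its reverse is a^p b a^{p+k}, which differs from xy^2z since k ≥ 1. So xy^2z is not a palindrome and xy^2z ∉ L.
Contradiction. Therefore L is not regular.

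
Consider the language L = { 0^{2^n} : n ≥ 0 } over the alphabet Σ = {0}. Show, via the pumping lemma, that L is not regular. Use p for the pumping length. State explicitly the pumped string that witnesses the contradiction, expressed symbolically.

Toward a contradiction, assume L is regular with pumping length p.
Take w = 0^{2^p} ∈ L with |w| = 2^p ≥ p.
By the pumping lemma, w = xyz with |xy| ≤ p and y is nonempty.
Then y = 0^k for some k with 1 ≤ k ≤ p.
Pump with i = 2: xy^2z = 0^{2^p+k}. Since 1 ≤ k ≤ p < 2^p, we have 2^p < 2^p+k < 2^{p+1}, so 2^p+k is not a power of 2. So xy^2z ∉ L.
This is a contradiction; hence L is not regular.

0^{2^p+k}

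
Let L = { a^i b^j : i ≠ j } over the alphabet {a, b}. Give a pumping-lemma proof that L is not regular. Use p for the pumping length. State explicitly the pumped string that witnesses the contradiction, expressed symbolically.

Toward a contradiction, assume L is regular with pumping length p.
Choose w = a^p b^{p+p!}. Since p ≠ p+p!, w ∈ L; and |w| ≥ p.
By the pumping lemma, w = xyz with |xy| ≤ p and y is nonempty.
Since the first p symbols of w are all a's and |xy| ≤ p, y lies entirely in the leading a-block: y = a^k for some k with 1 ≤ k ≤ p.
Since 1 ≤ k ≤ p, k divides p!; set t = 1 + p!/k. Then xy^t z has p + (p!/k)·k = p + p! copies of a. Now the a-count equals the b-count, so i ≠ j fails. So xy^t z = a^{p+p!} b^{p+p!} ∉ L.
This contradicts the pumping lemma, so L is not regular.

a^{p+p!} b^{p+p!}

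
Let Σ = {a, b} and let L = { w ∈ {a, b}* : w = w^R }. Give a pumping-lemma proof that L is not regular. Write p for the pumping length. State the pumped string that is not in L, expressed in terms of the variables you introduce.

a^{p+k} b a^p

Suppose for contradiction that L is regular, and let p be the pumping length.
Take w = a^p b a^p, a palindrome of length 2p+1 ≥ p.
Write w = xyz as guaranteed by the lemma, with |xy| ≤ p and |y| ≥ 1.
Because |xy| ≤ p and w begins with p copies of a, we have y = a^k with 1 ≤ k ≤ p.
Pump with i = 2: xy^2z = a^{p+k} b a^p. Its reverse is a^p b a^{p+k}, which differs from xy^2z since k ≥ 1. So xy^2z is not a palindrome and xy^2z ∉ L.
Contradiction. Therefore L is not regular.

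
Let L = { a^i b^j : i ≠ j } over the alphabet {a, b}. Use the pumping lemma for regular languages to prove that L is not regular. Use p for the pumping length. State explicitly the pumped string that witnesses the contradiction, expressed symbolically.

a^{p+p!} b^{p+p!}

Assume L is regular; let p be its pumping constant.
Choose w = a^p b^{p+p!}. Since p ≠ p+p!, w ∈ L; and |w| ≥ p.
By the pumping lemma, w = xyz with |xy| ≤ p and y is nonempty.
The first p characters of w are a's, so xy (and hence y) consists only of a's. Write y = a^k, 1 ≤ k ≤ p.
Since 1 ≤ k ≤ p, k divides p!; set t = 1 + p!/k. Then xy^t z has p + (p!/k)·k = p + p! copies of a. Now the a-count equals the b-count, so i ≠ j fails. So xy^t z = a^{p+p!} b^{p+p!} ∉ L.
This contradicts the pumping lemma, so L is not regular.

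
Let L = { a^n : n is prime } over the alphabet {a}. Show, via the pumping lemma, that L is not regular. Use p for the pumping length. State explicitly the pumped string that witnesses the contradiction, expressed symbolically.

Assume L is regular; let p be its pumping constant.
Let q be a prime with q ≥ p+2 (infinitely many primes exist), and take w = a^q ∈ L with |w| = q ≥ p.
Write w = xyz as guaranteed by the lemma, with |xy| ≤ p and y is nonempty.
Then y = a^k for some k with 1 ≤ k ≤ p.
Since 1 ≤ k ≤ p, |xz| = q-k. Pump with i = q+1: |xy^{q+1}z| = (q-k)+(q+1)k = q+qk = q(1+k), which is composite (both factors ≥ 2). So xy^{q+1}z = a^{q(1+k)} ∉ L.
Contradiction. Therefore L is not regular.

a^{q(1+k)}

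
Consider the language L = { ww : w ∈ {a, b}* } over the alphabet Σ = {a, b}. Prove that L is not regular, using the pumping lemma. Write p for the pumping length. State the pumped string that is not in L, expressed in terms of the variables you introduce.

Assume L is regular. Let p be the pumping length given by the pumping lemma.
Take w = a^p b^p a^p b^p = uu where u = a^pb^p; then w ∈ L and |w| = 4p ≥ p.
By the pumping lemma, w = xyz with |xy| ≤ p and y is nonempty.
Because |xy| ≤ p and w begins with p copies of a, we have y = a^k with 1 ≤ k ≤ p.
Pump with i = 2: xy^2z = a^{p+k} b^p a^p b^p, of length 4p+k. Suppose this equals vv. The string starts with a and ends with b, so v does too; thus the boundary between the two copies of v is a b→a transition. There is exactly one such transition, at position 2p+k, so |v| = 2p+k and |vv| = 4p+2k ≠ 4p+k since k ≥ 1. So xy^2z ∉ L.
This contradicts the pumping lemma, so L is not regular.

a^{p+k} b^p a^p b^p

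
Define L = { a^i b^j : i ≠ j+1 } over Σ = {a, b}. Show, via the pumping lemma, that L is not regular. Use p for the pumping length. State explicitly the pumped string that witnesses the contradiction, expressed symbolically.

Suppose for contradiction that L is regular, and let p be the pumping length.
Choose w = a^p b^{p+p!-1}. Since p ≠ (p+p!-1)+1 = p+p!, w ∈ L; and |w| ≥ p.
The pumping lemma gives a decomposition w = xyz where |xy| ≤ p and |y| > 0.
Since the first p symbols of w are all a's and |xy| ≤ p, y lies entirely in the leading a-block: y = a^k for some k with 1 ≤ k ≤ p.
Since 1 ≤ k ≤ p, k divides p!; set t = 1 + p!/k. Then xy^t z has p + (p!/k)·k = p + p! copies of a. Now the a-count is p+p! and (b-count)+1 = (p+p!-1)+1 = p+p!, so i ≠ j+1 fails. So xy^t z = a^{p+p!} b^{p+p!-1} ∉ L.
Contradiction. Therefore L is not regular.

a^{p+p!} b^{p+p!-1}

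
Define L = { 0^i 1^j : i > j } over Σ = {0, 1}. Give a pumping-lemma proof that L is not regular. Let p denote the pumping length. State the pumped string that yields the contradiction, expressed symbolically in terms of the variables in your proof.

0^{p+1-k} 1^p

Assume L is regular; let p be its pumping constant.
Choose w = 0^{p+1} 1^p ∈ L, with |w| = 2p+1 ≥ p.
The pumping lemma gives a decomposition w = xyz where |xy| ≤ p and y is nonempty.
Because |xy| ≤ p and w begins with p copies of 0, we have y = 0^k with 1 ≤ k ≤ p.
Consider xy^0z = xz = 0^{p+1-k} 1^p. Since k ≥ 1, the 0-count p+1-k is at most p, so i > j fails; thus xz ∉ L.
Contradiction. Therefore L is not regular.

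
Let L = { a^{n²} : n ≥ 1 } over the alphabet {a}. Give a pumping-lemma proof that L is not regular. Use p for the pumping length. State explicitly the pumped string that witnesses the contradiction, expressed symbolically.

a^{p²+k}

Assume L is regular; let p be its pumping constant.
Take w = a^{p²} ∈ L with |w| = p² ≥ p.
The pumping lemma gives a decomposition w = xyz where |xy| ≤ p and |y| > 0.
Then y = a^k for some k with 1 ≤ k ≤ p.
Pump with i = 2: xy^2z = a^{p²+k}. Since 1 ≤ k ≤ p, p² < p²+k ≤ p²+p < (p+1)², so p²+k lies strictly between consecutive squares and is not a perfect square. So xy^2z ∉ L.
This is a contradiction; hence L is not regular.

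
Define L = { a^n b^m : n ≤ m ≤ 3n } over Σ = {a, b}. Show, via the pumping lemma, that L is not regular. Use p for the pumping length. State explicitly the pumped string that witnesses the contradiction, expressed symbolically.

Assume L is regular; let p be its pumping constant.
Take w = a^p b^p ∈ L (since p ≤ p ≤ 3p), with |w| = 2p ≥ p.
The pumping lemma gives a decomposition w = xyz where |xy| ≤ p and |y| > 0.
The first p characters of w are a's, so xy (and hence y) consists only of a's. Write y = a^k, 1 ≤ k ≤ p.
Pump with i = 2: xy^2z = a^{p+k} b^p. Now n = p+k > p = m, so the condition n ≤ m fails. Thus xy^2z ∉ L.
Contradiction. Therefore L is not regular.

a^{p+k} b^p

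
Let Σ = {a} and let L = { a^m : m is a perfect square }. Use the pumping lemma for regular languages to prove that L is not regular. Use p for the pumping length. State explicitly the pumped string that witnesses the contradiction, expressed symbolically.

a^{p²+k}

Assume L is regular; let p be its pumping constant.
Take w = a^{p²} ∈ L with |w| = p² ≥ p.
The pumping lemma gives a decomposition w = xyz where |xy| ≤ p and y is nonempty.
Then y = a^k for some k with 1 ≤ k ≤ p.
Pump with i = 2: xy^2z = a^{p²+k}. Since 1 ≤ k ≤ p, p² < p²+k ≤ p²+p < (p+1)², so p²+k lies strictly between consecutive squares and is not a perfect square. So xy^2z ∉ L.
This contradicts the pumping lemma, so L is not regular.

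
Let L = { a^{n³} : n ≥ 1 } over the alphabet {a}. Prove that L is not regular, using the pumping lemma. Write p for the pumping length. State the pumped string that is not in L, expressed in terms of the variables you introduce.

a^{p³+k}

Toward a contradiction, assume L is regular with pumping length p.
Take w = a^{p³} ∈ L with |w| = p³ ≥ p.
The pumping lemma gives a decomposition w = xyz where |xy| ≤ p and y is nonempty.
Then y = a^k for some k with 1 ≤ k ≤ p.
Pump with i = 2: xy^2z = a^{p³+k}. Since 1 ≤ k ≤ p, p³ < p³+k ≤ p³+p < p³+3p²+3p+1 = (p+1)³, so p³+k is not a perfect cube. So xy^2z ∉ L.
Contradiction. Therefore L is not regular.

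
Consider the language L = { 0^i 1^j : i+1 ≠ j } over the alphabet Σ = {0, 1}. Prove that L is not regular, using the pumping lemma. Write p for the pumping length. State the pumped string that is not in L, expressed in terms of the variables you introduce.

0^{p+p!} 1^{p+p!+1}

Suppose for contradiction that L is regular, and let p be the pumping length.
Choose w = 0^p 1^{p+p!+1}. Since p ≠ (p+p!+1)-1 = p+p!, w ∈ L; and |w| ≥ p.
Write w = xyz as guaranteed by the lemma, with |xy| ≤ p and |y| ≥ 1.
The first p characters of w are 0's, so xy (and hence y) consists only of 0's. Write y = 0^k, 1 ≤ k ≤ p.
Since 1 ≤ k ≤ p, k divides p!; set t = 1 + p!/k. Then xy^t z has p + (p!/k)·k = p + p! copies of 0. Now the 0-count is p+p! and (1-count)-1 = (p+p!+1)-1 = p+p!, so i+1 ≠ j fails. So xy^t z = 0^{p+p!} 1^{p+p!+1} ∉ L.
Contradiction. Therefore L is not regular.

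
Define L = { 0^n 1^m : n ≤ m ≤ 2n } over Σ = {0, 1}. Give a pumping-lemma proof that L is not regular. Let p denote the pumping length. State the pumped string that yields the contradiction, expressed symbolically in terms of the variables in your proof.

0^{p+k} 1^p

Toward a contradiction, assume L is regular with pumping length p.
Take w = 0^p 1^p ∈ L (since p ≤ p ≤ 2p), with |w| = 2p ≥ p.
By the pumping lemma, w = xyz with |xy| ≤ p and |y| > 0.
The first p characters of w are 0's, so xy (and hence y) consists only of 0's. Write y = 0^k, 1 ≤ k ≤ p.
Pump with i = 2: xy^2z = 0^{p+k} 1^p. Now n = p+k > p = m, so the condition n ≤ m fails. Thus xy^2z ∉ L.
This is a contradiction; hence L is not regular.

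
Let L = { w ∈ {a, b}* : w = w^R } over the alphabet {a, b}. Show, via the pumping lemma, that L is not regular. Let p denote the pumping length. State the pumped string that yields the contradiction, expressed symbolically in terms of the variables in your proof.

Assume L is regular. Let p be the pumping length given by the pumping lemma.
Take w = a^p b a^p, a palindrome of length 2p+1 ≥ p.
The pumping lemma gives a decomposition w = xyz where |xy| ≤ p and |y| ≥ 1.
The first p characters of w are a's, so xy (and hence y) consists only of a's. Write y = a^k, 1 ≤ k ≤ p.
Pump with i = 2: xy^2z = a^{p+k} b a^p. Its reverse is a^p b a^{p+k}, which differs from xy^2z since k ≥ 1. So xy^2z is not a palindrome and xy^2z ∉ L.
This contradicts the pumping lemma, so L is not regular.

a^{p+k} b a^p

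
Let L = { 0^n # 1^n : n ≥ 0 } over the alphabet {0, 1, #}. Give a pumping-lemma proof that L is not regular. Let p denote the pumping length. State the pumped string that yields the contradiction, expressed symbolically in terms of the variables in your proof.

Assume L is regular. Let p be the pumping length given by the pumping lemma.
Take w = 0^p # 1^p ∈ L with |w| = 2p+1 ≥ p.
Write w = xyz as guaranteed by the lemma, with |xy| ≤ p and |y| ≥ 1.
Because |xy| ≤ p and w begins with p copies of 0, we have y = 0^k with 1 ≤ k ≤ p.
Pump with i = 2: xy^2z = 0^{p+k} # 1^p, which would require p+k = p. But k ≥ 1, so xy^2z ∉ L.
Contradiction. Therefore L is not regular.

0^{p+k} # 1^p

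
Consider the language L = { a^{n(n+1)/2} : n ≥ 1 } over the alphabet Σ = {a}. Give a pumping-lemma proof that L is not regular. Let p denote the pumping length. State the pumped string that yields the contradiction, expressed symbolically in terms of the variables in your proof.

Assume L is regular. Let p be the pumping length given by the pumping lemma.
Take w = a^{p(p+1)/2} ∈ L with |w| = p(p+1)/2 ≥ p.
The pumping lemma gives a decomposition w = xyz where |xy| ≤ p and |y| ≥ 1.
Then y = a^k for some k with 1 ≤ k ≤ p.
Pump with i = 2: xy^2z = a^{p(p+1)/2+k}. Since 1 ≤ k ≤ p, p(p+1)/2 < p(p+1)/2+k ≤ p(p+1)/2+p < (p+1)(p+2)/2, so p(p+1)/2+k is strictly between consecutive triangular numbers. So xy^2z ∉ L.
This is a contradiction; hence L is not regular.

a^{p(p+1)/2+k}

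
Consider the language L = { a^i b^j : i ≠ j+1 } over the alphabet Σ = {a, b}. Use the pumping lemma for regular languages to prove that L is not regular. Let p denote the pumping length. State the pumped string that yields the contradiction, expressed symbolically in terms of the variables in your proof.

a^{p+p!} b^{p+p!-1}

Assume L is regular; let p be its pumping constant.
Choose w = a^p b^{p+p!-1}. Since p ≠ (p+p!-1)+1 = p+p!, w ∈ L; and |w| ≥ p.
By the pumping lemma, w = xyz with |xy| ≤ p and |y| > 0.
Since the first p symbols of w are all a's and |xy| ≤ p, y lies entirely in the leading a-block: y = a^k for some k with 1 ≤ k ≤ p.
Since 1 ≤ k ≤ p, k divides p!; set t = 1 + p!/k. Then xy^t z has p + (p!/k)·k = p + p! copies of a. Now the a-count is p+p! and (b-count)+1 = (p+p!-1)+1 = p+p!, so i ≠ j+1 fails. So xy^t z = a^{p+p!} b^{p+p!-1} ∉ L.
This is a contradiction; hence L is not regular.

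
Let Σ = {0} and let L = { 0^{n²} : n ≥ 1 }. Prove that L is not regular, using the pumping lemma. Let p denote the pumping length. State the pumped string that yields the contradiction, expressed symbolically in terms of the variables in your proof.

Suppose for contradiction that L is regular, and let p be the pumping length.
Take w = 0^{p²} ∈ L with |w| = p² ≥ p.
Write w = xyz as guaranteed by the lemma, with |xy| ≤ p and |y| ≥ 1.
Then y = 0^k for some k with 1 ≤ k ≤ p.
Pump with i = 2: xy^2z = 0^{p²+k}. Since 1 ≤ k ≤ p, p² < p²+k ≤ p²+p < (p+1)², so p²+k lies strictly between consecutive squares and is not a perfect square. So xy^2z ∉ L.
This is a contradiction; hence L is not regular.

0^{p²+k}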